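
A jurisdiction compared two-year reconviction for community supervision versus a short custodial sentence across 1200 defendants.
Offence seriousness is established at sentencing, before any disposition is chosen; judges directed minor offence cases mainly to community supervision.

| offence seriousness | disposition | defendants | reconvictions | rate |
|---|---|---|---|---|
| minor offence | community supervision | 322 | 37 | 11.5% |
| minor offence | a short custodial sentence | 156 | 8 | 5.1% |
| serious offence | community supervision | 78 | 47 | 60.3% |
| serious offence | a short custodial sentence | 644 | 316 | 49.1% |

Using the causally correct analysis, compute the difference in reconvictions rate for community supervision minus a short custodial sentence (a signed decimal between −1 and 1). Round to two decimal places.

+0.09

a short custodial sentence is lower inside every offence seriousness stratum but community supervision is lower in aggregate. Whether to stratify depends on how offence seriousness relates to the disposition.
Offence seriousness satisfies the back-door criterion: it is not a descendant of the disposition, and it blocks the spurious path from disposition to outcome. Adjusting for it (i.e., using the within-offence seriousness rates) gives the causal effect.
Adjusting over the population distribution of offence seriousness: 0.398·(0.115−0.051) + 0.602·(0.603−0.491) = +0.093.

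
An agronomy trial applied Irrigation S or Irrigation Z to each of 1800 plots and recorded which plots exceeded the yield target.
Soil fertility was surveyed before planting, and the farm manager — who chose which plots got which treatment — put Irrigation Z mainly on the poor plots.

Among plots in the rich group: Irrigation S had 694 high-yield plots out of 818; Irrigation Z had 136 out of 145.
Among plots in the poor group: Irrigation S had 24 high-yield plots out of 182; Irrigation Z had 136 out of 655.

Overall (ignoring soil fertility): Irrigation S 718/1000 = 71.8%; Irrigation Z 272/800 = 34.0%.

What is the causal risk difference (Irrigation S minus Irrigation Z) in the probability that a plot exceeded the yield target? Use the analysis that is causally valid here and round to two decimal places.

-0.08

The stratified and pooled comparisons disagree (Irrigation Z wins within each soil fertility; Irrigation S wins overall), so the answer turns on the causal role of soil fertility.
Since soil fertility is a pre-existing factor (not a product of the irrigation) and it affects the outcome on its own, it is a confounder. The stratified rates, not the pooled rate, identify the causal effect.
Adjusting over the population distribution of soil fertility: 0.535·(0.848−0.938) + 0.465·(0.132−0.208) = -0.083.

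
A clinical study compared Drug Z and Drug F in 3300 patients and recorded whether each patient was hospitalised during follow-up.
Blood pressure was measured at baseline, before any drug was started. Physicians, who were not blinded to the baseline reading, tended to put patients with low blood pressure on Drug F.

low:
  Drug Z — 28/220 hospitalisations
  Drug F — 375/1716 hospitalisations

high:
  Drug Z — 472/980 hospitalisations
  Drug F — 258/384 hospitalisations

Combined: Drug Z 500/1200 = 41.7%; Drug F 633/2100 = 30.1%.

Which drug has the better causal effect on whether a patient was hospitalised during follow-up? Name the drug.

Drug Z

The blood pressure-specific comparison favours Drug Z throughout, but the pooled figures favour Drug F. The question is whether to condition on blood pressure.
Blood pressure satisfies the back-door criterion: it is not a descendant of the drug, and it blocks the spurious path from drug to outcome. Adjusting for it (i.e., using the within-blood pressure rates) gives the causal effect.
Within each level — low: 12.7% vs 21.9%; high: 48.2% vs 67.2% — Drug Z is lower every time.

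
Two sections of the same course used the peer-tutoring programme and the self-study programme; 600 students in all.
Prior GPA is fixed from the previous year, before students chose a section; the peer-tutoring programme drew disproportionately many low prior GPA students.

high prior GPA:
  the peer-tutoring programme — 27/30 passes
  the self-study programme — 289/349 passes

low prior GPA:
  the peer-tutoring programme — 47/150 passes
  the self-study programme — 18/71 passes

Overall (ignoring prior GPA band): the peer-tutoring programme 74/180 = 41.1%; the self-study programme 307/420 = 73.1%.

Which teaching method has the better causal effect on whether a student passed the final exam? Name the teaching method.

the peer-tutoring programme

Within every prior GPA band level the peer-tutoring programme has the higher rate, yet pooled the self-study programme does — Simpson's reversal.
Nothing the teaching method does changes prior GPA band; the imbalance is an allocation artefact. With prior GPA band also predicting the outcome, the pooled figure is confounded, and the within-stratum comparison is the causal one.
Within each level — high prior GPA: 90.0% vs 82.8%; low prior GPA: 31.3% vs 25.4% — the peer-tutoring programme is higher every time.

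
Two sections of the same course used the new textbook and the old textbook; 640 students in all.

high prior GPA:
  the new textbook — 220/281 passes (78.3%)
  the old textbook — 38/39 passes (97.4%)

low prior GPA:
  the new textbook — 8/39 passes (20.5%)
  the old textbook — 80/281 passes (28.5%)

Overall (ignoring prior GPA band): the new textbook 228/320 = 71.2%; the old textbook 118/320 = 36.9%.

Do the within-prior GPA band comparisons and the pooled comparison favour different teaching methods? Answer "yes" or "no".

yes

Within each prior GPA band level (high prior GPA 78.3% vs 97.4%; low prior GPA 20.5% vs 28.5%), the old textbook has the higher rate every time. Pooled: 71.2% vs 36.9% — the new textbook has the higher rate overall. The two comparisons disagree.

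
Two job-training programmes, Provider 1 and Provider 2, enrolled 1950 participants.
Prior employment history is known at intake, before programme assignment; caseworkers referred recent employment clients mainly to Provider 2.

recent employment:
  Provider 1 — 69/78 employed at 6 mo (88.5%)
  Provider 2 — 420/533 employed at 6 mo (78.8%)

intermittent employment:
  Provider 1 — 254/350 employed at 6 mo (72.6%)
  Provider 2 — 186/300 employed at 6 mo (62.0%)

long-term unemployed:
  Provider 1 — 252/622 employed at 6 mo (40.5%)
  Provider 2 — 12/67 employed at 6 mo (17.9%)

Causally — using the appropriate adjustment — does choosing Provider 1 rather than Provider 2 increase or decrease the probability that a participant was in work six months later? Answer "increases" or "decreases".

The stratified and pooled comparisons disagree (Provider 1 wins within each prior employment history; Provider 2 wins overall), so the answer turns on the causal role of prior employment history.
Prior employment history is set before the programme has any effect — it is not caused by the programme — and it independently drives the outcome. That makes it a confounder, so the causal comparison is within prior employment history levels.
Within each level — recent employment: 88.5% vs 78.8%; intermittent employment: 72.6% vs 62.0%; long-term unemployed: 40.5% vs 17.9% — Provider 1 is higher every time.

increases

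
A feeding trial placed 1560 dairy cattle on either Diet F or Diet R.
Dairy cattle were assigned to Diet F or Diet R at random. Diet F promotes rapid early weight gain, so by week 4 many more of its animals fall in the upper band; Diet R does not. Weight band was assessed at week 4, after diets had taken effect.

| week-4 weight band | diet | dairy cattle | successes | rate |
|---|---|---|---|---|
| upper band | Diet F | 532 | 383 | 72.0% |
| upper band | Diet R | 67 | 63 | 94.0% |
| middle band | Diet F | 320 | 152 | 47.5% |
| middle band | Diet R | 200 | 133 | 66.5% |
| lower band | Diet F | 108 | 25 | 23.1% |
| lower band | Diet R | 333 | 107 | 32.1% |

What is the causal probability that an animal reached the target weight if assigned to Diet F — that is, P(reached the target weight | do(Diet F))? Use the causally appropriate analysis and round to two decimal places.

The stratified and pooled comparisons disagree (Diet R wins within each week-4 weight band; Diet F wins overall), so the answer turns on the causal role of week-4 weight band.
Week-4 weight band here is a post-treatment variable shaped by the diet; conditioning on it would introduce bias rather than remove it. The overall comparison is the causal one.
So P(outcome | do(Diet F)) is just the pooled rate for Diet F: 560/960 = 0.583.

0.58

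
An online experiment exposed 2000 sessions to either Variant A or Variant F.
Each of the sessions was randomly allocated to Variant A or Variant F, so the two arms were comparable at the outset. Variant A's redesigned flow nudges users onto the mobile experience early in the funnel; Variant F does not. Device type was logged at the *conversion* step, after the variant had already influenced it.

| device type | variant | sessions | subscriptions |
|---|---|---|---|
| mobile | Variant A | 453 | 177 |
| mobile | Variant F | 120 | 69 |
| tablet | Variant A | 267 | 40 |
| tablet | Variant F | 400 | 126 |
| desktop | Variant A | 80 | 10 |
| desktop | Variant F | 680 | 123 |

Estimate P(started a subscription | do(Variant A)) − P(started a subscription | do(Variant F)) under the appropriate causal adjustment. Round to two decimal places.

+0.02

Because the variant influences device type, device type is a post-treatment mediator, not a confounder. Stratifying on it would bias the estimate; the causal effect is the crude pooled difference.
The causal difference is the pooled difference: 0.284 − 0.265 = +0.019.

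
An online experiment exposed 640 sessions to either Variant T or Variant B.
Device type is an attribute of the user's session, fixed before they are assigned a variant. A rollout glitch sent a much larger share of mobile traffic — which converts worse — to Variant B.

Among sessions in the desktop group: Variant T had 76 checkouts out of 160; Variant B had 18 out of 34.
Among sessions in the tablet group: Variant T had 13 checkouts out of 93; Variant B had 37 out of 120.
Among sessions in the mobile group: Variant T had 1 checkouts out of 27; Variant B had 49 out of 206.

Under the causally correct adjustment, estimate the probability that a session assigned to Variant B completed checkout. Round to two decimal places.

The stratified and pooled comparisons disagree (Variant B wins within each device type; Variant T wins overall), so the answer turns on the causal role of device type.
Device type is set before the variant has any effect — it is not caused by the variant — and it independently drives the outcome. That makes it a confounder, so the causal comparison is within device type levels.
Standardising Variant B to the population device type mix: 0.303·18/34 + 0.333·37/120 + 0.364·49/206 = 0.350.

0.35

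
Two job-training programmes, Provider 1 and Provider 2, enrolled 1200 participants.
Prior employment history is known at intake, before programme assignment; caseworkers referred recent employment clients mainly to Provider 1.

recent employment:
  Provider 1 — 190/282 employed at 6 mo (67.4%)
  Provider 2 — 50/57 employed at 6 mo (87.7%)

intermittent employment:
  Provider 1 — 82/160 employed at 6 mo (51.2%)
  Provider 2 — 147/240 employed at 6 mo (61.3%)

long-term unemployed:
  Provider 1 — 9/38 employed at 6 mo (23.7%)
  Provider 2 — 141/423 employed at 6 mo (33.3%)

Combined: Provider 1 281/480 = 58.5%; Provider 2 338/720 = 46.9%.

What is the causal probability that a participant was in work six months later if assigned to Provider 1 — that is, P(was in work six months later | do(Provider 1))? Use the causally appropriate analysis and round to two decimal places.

Prior employment history is set before the programme has any effect — it is not caused by the programme — and it independently drives the outcome. That makes it a confounder, so the causal comparison is within prior employment history levels.
Standardising Provider 1 to the population prior employment history mix: 0.282·190/282 + 0.333·82/160 + 0.384·9/38 = 0.452.

0.45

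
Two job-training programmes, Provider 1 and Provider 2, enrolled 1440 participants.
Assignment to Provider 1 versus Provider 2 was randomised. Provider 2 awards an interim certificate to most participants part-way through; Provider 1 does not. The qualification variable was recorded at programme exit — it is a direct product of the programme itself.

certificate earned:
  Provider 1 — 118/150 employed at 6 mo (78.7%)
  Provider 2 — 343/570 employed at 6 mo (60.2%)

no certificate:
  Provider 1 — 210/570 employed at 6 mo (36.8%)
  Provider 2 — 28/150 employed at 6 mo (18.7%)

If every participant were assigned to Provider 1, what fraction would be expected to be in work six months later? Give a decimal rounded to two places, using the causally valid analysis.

Qualification attained during the programme is recorded after the programme and is itself shifted by it — it sits on the causal path from programme to outcome. Conditioning on a mediator would strip out part of the effect we want; the pooled comparison gives the total causal effect.
So P(outcome | do(Provider 1)) is just the pooled rate for Provider 1: 328/720 = 0.456.

0.46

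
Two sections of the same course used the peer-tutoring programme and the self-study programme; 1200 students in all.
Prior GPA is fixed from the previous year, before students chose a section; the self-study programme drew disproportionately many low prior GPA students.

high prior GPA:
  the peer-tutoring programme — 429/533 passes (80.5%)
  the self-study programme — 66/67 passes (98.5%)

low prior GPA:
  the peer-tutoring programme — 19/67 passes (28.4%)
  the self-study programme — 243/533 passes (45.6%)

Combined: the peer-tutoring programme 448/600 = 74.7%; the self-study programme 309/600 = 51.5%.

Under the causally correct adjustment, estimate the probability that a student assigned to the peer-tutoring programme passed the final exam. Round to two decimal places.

Prior GPA band is set before the teaching method has any effect — it is not caused by the teaching method — and it independently drives the outcome. That makes it a confounder, so the causal comparison is within prior GPA band levels.
Standardising the peer-tutoring programme to the population prior GPA band mix: 0.500·429/533 + 0.500·19/67 = 0.544.

0.54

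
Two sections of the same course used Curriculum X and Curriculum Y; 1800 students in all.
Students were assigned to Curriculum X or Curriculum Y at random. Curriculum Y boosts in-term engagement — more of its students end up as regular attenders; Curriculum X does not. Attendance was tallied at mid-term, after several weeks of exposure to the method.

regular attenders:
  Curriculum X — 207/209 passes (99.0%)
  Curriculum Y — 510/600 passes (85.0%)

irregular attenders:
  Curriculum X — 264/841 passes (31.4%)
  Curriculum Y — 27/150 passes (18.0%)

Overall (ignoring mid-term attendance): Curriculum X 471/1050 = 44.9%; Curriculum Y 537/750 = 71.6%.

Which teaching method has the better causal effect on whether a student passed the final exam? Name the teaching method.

Curriculum Y

Within every mid-term attendance level Curriculum X has the higher rate, yet pooled Curriculum Y does — Simpson's reversal.
Stratifying would compare teaching methods among students the teaching methods themselves sorted into mid-term attendance groups — a form of selection on an intermediate. The unconditioned pooled rates give the total causal effect.
Pooled: Curriculum X 44.9% vs Curriculum Y 71.6%; Curriculum Y is higher overall.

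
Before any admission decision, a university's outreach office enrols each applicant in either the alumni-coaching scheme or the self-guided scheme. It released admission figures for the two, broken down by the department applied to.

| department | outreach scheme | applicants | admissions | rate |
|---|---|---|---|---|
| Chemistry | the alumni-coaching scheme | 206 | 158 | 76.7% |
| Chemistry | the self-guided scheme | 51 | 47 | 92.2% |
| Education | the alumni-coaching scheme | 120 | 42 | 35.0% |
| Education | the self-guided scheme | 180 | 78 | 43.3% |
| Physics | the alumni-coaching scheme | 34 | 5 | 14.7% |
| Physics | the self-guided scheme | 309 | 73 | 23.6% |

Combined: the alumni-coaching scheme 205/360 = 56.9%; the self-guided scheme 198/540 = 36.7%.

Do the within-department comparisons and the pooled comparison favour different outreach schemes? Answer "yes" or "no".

yes

Within each department level (Chemistry 76.7% vs 92.2%; Education 35.0% vs 43.3%; Physics 14.7% vs 23.6%), the self-guided scheme has the higher rate every time. Pooled: 56.9% vs 36.7% — the alumni-coaching scheme has the higher rate overall. The two comparisons disagree.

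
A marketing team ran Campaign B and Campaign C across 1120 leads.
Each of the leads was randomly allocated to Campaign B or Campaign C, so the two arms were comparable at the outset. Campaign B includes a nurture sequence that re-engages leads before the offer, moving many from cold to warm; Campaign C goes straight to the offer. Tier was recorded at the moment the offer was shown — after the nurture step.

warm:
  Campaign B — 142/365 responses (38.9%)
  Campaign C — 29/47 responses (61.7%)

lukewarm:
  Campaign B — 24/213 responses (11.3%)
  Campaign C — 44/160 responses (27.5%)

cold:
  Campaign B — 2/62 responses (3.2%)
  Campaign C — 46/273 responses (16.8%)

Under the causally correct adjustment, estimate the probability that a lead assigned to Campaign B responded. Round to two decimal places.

Within every engagement tier level Campaign C has the higher rate, yet pooled Campaign B does — Simpson's reversal.
Stratifying would compare campaigns among leads the campaigns themselves sorted into engagement tier groups — a form of selection on an intermediate. The unconditioned pooled rates give the total causal effect.
So P(outcome | do(Campaign B)) is just the pooled rate for Campaign B: 168/640 = 0.263.

0.26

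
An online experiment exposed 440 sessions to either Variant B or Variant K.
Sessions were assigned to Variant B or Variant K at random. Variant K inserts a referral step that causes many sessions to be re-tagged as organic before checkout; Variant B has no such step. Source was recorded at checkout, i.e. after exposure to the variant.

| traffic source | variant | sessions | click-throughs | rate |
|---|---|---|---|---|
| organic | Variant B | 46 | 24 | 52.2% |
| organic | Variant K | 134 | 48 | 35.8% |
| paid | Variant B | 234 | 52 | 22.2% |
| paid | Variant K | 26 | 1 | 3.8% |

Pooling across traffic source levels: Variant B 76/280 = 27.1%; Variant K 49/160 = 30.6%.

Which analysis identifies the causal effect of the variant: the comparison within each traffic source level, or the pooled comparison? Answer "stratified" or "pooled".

Traffic source is downstream of the variant. One should not condition on a consequence of treatment, so the overall rates are the right comparison.
Pooled: Variant B 27.1% vs Variant K 30.6%; Variant K is higher overall.

pooled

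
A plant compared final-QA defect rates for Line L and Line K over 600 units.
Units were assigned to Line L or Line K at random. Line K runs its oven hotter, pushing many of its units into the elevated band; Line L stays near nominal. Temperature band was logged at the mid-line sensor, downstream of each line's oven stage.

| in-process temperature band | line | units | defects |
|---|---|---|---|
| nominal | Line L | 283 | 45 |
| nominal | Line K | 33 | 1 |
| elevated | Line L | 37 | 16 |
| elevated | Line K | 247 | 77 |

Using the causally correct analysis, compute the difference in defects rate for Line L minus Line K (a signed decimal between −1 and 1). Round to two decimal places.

-0.09

Because the line influences in-process temperature band, in-process temperature band is a post-treatment mediator, not a confounder. Stratifying on it would bias the estimate; the causal effect is the crude pooled difference.
The causal difference is the pooled difference: 0.191 − 0.279 = -0.088.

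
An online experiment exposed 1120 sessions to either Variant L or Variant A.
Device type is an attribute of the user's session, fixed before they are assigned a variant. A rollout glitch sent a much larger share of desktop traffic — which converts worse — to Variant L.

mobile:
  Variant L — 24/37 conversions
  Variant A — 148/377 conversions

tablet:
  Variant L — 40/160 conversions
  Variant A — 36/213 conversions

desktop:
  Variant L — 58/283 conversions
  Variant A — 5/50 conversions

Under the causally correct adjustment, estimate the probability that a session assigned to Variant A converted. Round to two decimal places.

0.23

Device type is set before the variant has any effect — it is not caused by the variant — and it independently drives the outcome. That makes it a confounder, so the causal comparison is within device type levels.
Standardising Variant A to the population device type mix: 0.370·148/377 + 0.333·36/213 + 0.297·5/50 = 0.231.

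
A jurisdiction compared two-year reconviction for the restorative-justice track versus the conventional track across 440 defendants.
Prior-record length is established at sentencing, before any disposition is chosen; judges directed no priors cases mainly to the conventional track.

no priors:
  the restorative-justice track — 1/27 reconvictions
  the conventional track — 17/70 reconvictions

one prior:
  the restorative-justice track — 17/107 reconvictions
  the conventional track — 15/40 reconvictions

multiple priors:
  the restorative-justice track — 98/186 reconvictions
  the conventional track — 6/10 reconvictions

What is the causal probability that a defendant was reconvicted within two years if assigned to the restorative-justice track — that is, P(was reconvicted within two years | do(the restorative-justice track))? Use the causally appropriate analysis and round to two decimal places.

0.30

Since prior-record length is a pre-existing factor (not a product of the disposition) and it affects the outcome on its own, it is a confounder. The stratified rates, not the pooled rate, identify the causal effect.
Standardising the restorative-justice track to the population prior-record length mix: 0.220·1/27 + 0.334·17/107 + 0.445·98/186 = 0.296.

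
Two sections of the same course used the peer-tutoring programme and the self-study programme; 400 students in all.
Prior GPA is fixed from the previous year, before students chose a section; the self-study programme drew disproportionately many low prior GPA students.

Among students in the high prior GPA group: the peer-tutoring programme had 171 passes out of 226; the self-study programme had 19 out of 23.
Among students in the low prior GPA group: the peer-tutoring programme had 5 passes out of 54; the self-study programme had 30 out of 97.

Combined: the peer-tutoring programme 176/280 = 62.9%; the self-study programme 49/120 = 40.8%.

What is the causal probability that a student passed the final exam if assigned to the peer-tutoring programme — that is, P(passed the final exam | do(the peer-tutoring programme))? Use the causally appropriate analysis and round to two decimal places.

Within every prior GPA band level the self-study programme has the higher rate, yet pooled the peer-tutoring programme does — Simpson's reversal.
Since prior GPA band is a pre-existing factor (not a product of the teaching method) and it affects the outcome on its own, it is a confounder. The stratified rates, not the pooled rate, identify the causal effect.
Standardising the peer-tutoring programme to the population prior GPA band mix: 0.623·171/226 + 0.378·5/54 = 0.506.

0.51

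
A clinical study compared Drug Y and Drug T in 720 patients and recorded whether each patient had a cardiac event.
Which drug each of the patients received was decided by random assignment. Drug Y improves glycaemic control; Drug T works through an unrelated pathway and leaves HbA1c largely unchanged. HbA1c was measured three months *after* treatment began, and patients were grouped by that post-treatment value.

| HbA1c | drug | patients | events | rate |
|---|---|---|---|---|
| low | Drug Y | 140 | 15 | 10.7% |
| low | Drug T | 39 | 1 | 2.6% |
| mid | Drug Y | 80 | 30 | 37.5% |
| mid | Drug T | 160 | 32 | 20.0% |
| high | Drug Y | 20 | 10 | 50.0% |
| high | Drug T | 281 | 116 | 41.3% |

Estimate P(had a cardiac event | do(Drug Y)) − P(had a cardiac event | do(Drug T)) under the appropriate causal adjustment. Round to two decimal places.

-0.08

The stratified and pooled comparisons disagree (Drug T wins within each HbA1c; Drug Y wins overall), so the answer turns on the causal role of HbA1c.
Because the drug influences HbA1c, HbA1c is a post-treatment mediator, not a confounder. Stratifying on it would bias the estimate; the causal effect is the crude pooled difference.
The causal difference is the pooled difference: 0.229 − 0.310 = -0.081.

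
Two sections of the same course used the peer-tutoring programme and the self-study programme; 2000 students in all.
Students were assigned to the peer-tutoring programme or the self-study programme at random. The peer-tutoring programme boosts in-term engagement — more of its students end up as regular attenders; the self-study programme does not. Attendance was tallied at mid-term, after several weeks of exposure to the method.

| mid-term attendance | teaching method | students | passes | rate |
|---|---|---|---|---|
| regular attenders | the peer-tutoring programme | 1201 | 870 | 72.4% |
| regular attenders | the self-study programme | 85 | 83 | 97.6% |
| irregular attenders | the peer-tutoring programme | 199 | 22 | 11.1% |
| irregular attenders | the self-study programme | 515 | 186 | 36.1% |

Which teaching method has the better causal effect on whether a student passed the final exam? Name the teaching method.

Stratifying would compare teaching methods among students the teaching methods themselves sorted into mid-term attendance groups — a form of selection on an intermediate. The unconditioned pooled rates give the total causal effect.
Pooled: the peer-tutoring programme 63.7% vs the self-study programme 44.8%; the peer-tutoring programme is higher overall.

the peer-tutoring programme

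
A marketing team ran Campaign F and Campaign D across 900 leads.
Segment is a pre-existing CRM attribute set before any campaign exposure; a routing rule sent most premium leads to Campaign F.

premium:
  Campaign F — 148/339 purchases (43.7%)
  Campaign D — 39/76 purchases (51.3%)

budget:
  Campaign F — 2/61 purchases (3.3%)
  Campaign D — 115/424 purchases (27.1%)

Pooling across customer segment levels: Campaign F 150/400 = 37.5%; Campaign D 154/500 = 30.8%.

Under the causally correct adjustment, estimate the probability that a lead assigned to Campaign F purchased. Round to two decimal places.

The customer segment-specific comparison favours Campaign D throughout, but the pooled figures favour Campaign F. The question is whether to condition on customer segment.
Customer segment differs across campaigns for reasons unrelated to any effect of the campaign itself, and it separately predicts the outcome — a classic confounder. We must compare within customer segment levels.
Standardising Campaign F to the population customer segment mix: 0.461·148/339 + 0.539·2/61 = 0.219.

0.22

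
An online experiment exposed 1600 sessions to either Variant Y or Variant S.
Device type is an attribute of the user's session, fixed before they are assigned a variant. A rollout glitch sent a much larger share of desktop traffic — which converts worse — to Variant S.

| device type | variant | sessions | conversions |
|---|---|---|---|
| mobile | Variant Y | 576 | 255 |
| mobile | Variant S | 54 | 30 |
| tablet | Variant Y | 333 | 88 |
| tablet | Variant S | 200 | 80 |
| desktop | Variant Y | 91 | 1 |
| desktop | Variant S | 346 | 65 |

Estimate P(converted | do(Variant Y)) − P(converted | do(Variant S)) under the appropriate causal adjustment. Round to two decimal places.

-0.14

Device type satisfies the back-door criterion: it is not a descendant of the variant, and it blocks the spurious path from variant to outcome. Adjusting for it (i.e., using the within-device type rates) gives the causal effect.
Adjusting over the population distribution of device type: 0.394·(0.443−0.556) + 0.333·(0.264−0.400) + 0.273·(0.011−0.188) = -0.138.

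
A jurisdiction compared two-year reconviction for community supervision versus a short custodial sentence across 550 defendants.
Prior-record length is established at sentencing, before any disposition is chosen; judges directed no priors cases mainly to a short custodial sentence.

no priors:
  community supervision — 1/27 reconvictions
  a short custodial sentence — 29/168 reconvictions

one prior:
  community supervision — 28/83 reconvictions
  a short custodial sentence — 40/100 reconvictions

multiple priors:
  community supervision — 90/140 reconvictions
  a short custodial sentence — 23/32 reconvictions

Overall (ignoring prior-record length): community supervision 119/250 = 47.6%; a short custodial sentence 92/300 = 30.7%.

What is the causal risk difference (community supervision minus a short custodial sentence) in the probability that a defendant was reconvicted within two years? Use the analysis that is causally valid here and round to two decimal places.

Within every prior-record length level community supervision has the lower rate, yet pooled a short custodial sentence does — Simpson's reversal.
Prior-record length differs across dispositions for reasons unrelated to any effect of the disposition itself, and it separately predicts the outcome — a classic confounder. We must compare within prior-record length levels.
Adjusting over the population distribution of prior-record length: 0.355·(0.037−0.173) + 0.333·(0.337−0.400) + 0.313·(0.643−0.719) = -0.093.

-0.09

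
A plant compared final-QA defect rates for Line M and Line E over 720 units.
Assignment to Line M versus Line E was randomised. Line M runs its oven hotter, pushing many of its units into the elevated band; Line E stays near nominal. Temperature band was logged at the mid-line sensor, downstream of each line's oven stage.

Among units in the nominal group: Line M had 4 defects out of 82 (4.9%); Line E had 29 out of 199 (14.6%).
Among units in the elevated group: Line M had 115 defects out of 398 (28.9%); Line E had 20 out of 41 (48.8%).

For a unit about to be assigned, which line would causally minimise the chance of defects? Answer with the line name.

Line E

Because the line influences in-process temperature band, in-process temperature band is a post-treatment mediator, not a confounder. Stratifying on it would bias the estimate; the causal effect is the crude pooled difference.
Pooled: Line M 24.8% vs Line E 20.4%; Line E is lower overall.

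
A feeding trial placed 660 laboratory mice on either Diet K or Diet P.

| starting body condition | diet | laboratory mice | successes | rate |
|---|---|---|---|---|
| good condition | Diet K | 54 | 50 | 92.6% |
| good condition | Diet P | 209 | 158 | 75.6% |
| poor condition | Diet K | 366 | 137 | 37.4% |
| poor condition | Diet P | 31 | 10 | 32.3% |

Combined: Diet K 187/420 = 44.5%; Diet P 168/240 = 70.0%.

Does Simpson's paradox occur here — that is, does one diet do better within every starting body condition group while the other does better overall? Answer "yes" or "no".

yes

Within each starting body condition level (good condition 92.6% vs 75.6%; poor condition 37.4% vs 32.3%), Diet K has the higher rate every time. Pooled: 44.5% vs 70.0% — Diet P has the higher rate overall. The two comparisons disagree.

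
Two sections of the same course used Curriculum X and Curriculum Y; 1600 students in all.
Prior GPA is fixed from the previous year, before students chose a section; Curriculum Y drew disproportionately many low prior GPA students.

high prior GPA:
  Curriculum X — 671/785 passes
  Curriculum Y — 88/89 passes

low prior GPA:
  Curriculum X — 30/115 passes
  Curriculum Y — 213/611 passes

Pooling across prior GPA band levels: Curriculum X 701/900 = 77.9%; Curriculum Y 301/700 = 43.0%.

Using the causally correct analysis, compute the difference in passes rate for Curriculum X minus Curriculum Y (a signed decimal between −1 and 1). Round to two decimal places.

Nothing the teaching method does changes prior GPA band; the imbalance is an allocation artefact. With prior GPA band also predicting the outcome, the pooled figure is confounded, and the within-stratum comparison is the causal one.
Adjusting over the population distribution of prior GPA band: 0.546·(0.855−0.989) + 0.454·(0.261−0.349) = -0.113.

-0.11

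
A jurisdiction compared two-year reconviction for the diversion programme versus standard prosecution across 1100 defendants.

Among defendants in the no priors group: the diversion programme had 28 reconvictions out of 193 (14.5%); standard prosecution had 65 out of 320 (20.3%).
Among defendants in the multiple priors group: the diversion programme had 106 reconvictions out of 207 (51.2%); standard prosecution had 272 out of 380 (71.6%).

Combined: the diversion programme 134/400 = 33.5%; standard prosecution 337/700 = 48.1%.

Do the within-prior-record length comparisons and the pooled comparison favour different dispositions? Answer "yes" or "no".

no

Within each prior-record length level (no priors 14.5% vs 20.3%; multiple priors 51.2% vs 71.6%), the diversion programme has the lower rate every time. Pooled: 33.5% vs 48.1% — the diversion programme has the lower rate overall. They agree.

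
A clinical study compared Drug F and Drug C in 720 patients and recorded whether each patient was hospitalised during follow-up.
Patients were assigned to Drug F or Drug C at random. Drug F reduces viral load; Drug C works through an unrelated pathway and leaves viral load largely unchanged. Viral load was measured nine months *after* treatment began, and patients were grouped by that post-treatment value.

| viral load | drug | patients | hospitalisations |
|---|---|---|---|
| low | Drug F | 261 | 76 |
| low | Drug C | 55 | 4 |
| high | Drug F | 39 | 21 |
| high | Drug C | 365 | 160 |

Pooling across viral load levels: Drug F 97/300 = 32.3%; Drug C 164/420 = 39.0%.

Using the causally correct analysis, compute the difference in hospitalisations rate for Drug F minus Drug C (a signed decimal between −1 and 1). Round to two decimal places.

Viral load lies on the pathway drug → viral load → outcome, so adjusting for it blocks the indirect effect. For the total causal effect of drug, use the unadjusted pooled rates.
The causal difference is the pooled difference: 0.323 − 0.390 = -0.067.

-0.07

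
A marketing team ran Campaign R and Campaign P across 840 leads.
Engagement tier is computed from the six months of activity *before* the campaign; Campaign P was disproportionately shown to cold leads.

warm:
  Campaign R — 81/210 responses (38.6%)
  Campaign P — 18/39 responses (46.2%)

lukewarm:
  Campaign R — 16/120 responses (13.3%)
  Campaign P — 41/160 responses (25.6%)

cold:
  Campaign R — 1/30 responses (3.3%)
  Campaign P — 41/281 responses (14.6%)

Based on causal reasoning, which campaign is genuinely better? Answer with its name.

Campaign P

Since engagement tier is a pre-existing factor (not a product of the campaign) and it affects the outcome on its own, it is a confounder. The stratified rates, not the pooled rate, identify the causal effect.
Within each level — warm: 38.6% vs 46.2%; lukewarm: 13.3% vs 25.6%; cold: 3.3% vs 14.6% — Campaign P is higher every time.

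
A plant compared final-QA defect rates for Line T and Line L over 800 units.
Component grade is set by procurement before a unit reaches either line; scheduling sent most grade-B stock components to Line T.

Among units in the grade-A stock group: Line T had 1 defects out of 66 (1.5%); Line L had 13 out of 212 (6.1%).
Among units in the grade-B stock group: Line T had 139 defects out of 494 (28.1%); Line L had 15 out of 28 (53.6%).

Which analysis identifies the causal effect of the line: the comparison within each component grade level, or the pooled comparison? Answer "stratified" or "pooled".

stratified

Component grade satisfies the back-door criterion: it is not a descendant of the line, and it blocks the spurious path from line to outcome. Adjusting for it (i.e., using the within-component grade rates) gives the causal effect.
Within each level — grade-A stock: 1.5% vs 6.1%; grade-B stock: 28.1% vs 53.6% — Line T is lower every time.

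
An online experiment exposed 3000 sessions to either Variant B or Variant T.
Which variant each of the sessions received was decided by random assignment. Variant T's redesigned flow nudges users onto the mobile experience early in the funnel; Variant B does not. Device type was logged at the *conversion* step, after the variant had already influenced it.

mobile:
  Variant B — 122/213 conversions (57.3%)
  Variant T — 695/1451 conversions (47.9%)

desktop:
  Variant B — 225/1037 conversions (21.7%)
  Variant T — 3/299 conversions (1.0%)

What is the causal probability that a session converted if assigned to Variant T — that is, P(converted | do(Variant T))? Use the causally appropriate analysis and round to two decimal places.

0.40

Device type lies on the pathway variant → device type → outcome, so adjusting for it blocks the indirect effect. For the total causal effect of variant, use the unadjusted pooled rates.
So P(outcome | do(Variant T)) is just the pooled rate for Variant T: 698/1750 = 0.399.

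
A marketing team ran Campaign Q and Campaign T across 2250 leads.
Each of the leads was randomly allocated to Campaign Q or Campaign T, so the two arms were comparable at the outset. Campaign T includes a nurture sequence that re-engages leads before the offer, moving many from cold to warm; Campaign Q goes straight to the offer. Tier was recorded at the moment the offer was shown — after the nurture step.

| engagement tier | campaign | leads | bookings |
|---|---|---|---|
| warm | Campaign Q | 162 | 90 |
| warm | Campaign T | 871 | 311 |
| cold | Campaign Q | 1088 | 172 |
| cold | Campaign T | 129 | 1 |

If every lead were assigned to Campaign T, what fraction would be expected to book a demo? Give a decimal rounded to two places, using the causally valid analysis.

Engagement tier is downstream of the campaign. One should not condition on a consequence of treatment, so the overall rates are the right comparison.
So P(outcome | do(Campaign T)) is just the pooled rate for Campaign T: 312/1000 = 0.312.

0.31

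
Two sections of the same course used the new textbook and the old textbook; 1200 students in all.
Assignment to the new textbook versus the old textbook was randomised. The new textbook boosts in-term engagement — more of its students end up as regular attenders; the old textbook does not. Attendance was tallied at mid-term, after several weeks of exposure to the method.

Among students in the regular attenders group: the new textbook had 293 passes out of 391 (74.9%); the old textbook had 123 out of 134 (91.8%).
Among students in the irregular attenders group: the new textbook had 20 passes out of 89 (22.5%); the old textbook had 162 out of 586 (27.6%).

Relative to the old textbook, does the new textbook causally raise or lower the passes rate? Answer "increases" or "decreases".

increases

The mid-term attendance-specific comparison favours the old textbook throughout, but the pooled figures favour the new textbook. The question is whether to condition on mid-term attendance.
Mid-term attendance lies on the pathway teaching method → mid-term attendance → outcome, so adjusting for it blocks the indirect effect. For the total causal effect of teaching method, use the unadjusted pooled rates.
Pooled: the new textbook 65.2% vs the old textbook 39.6%; the new textbook is higher overall.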